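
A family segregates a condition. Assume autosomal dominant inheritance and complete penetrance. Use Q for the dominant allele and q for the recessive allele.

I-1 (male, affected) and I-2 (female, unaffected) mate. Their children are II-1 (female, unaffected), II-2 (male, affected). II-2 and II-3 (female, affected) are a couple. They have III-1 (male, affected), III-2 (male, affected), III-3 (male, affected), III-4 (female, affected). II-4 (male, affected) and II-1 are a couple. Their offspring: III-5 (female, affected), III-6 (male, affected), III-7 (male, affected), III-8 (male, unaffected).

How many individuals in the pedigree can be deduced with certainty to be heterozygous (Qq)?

6

Obligate heterozygotes: I-1 is affected so carries Q and passed q to II-1 (qq), so I-1 is Qq; II-2 is affected so carries Q and received q from I-2 (qq), so II-2 is Qq; II-4 is affected so carries Q and passed q to III-8 (qq), so II-4 is Qq; III-5 is affected so carries Q and received q from II-1 (qq), so III-5 is Qq; III-6 is affected so carries Q and received q from II-1 (qq), so III-6 is Qq; III-7 is affected so carries Q and received q from II-1 (qq), so III-7 is Qq.
Every other individual is either homozygous by phenotype or has at least one consistent homozygous assignment, so the count is 6.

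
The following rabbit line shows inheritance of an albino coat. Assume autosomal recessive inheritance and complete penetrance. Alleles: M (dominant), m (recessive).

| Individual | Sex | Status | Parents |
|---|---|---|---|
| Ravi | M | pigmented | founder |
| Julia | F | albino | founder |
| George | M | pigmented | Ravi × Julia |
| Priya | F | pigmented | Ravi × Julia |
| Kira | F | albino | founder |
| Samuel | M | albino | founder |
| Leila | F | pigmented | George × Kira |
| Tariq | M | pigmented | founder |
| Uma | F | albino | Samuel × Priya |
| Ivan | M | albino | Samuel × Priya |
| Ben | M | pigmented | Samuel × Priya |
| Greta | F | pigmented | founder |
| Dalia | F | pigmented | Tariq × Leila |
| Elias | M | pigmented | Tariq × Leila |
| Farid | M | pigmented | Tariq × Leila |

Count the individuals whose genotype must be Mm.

4

Obligate heterozygotes: George is pigmented so carries M and received m from Julia (mm), so George is Mm; Priya is pigmented so carries M and received m from Julia (mm), so Priya is Mm; Leila is pigmented so carries M and received m from Kira (mm), so Leila is Mm; Ben is pigmented so carries M and received m from Samuel (mm), so Ben is Mm.
Every other individual is either homozygous by phenotype or has at least one consistent homozygous assignment, so the count is 4.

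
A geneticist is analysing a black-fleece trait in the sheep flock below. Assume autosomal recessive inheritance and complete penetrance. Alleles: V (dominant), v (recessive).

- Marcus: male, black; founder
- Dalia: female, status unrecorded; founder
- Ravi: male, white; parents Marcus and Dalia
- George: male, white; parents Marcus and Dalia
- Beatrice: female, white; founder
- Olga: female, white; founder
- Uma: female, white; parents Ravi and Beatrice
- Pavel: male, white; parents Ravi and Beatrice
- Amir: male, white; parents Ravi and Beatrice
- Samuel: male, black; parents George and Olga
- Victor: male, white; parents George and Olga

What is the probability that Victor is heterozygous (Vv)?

George is white so carries V and received v from Marcus (vv), so George is Vv.
Olga is white so carries V and passed v to Samuel (vv), so Olga is Vv.
Their cross gives offspring ratios 1/4 VV : 1/2 Vv : 1/4 vv. Conditioning on Victor being white, P(Vv) = 1/2 / 3/4 = 2/3.

2/3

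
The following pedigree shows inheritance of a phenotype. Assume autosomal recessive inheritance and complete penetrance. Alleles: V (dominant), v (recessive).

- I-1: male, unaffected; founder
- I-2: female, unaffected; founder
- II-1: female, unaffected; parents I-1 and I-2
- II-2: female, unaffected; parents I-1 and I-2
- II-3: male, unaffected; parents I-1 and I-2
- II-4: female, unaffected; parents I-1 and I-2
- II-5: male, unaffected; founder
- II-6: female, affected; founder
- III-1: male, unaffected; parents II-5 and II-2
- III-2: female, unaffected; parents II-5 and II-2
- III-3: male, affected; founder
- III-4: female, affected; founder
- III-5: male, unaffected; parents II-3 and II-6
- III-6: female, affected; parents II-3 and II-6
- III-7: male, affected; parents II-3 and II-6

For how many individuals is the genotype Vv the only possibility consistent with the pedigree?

2

Obligate heterozygotes: II-3 is unaffected so carries V and passed v to III-6 (vv), so II-3 is Vv; III-5 is unaffected so carries V and received v from II-6 (vv), so III-5 is Vv.
Every other individual is either homozygous by phenotype or has at least one consistent homozygous assignment, so the count is 2.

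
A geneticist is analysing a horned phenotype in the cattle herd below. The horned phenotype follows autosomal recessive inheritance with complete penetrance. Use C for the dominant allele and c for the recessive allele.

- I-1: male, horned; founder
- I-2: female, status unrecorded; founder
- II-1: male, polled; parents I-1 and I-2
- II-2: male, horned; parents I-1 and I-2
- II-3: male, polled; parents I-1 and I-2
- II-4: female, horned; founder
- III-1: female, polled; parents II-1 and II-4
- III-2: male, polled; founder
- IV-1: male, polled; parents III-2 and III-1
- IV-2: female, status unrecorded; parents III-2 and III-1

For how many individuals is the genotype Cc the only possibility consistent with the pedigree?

4

Obligate heterozygotes: I-2 passed C to II-1 (Cc, whose c came from I-1) and passed c to II-2 (cc), so I-2 is Cc; II-1 is polled so carries C and received c from I-1 (cc), so II-1 is Cc; II-3 is polled so carries C and received c from I-1 (cc), so II-3 is Cc; III-1 is polled so carries C and received c from II-4 (cc), so III-1 is Cc.
Every other individual is either homozygous by phenotype or has at least one consistent homozygous assignment, so the count is 4.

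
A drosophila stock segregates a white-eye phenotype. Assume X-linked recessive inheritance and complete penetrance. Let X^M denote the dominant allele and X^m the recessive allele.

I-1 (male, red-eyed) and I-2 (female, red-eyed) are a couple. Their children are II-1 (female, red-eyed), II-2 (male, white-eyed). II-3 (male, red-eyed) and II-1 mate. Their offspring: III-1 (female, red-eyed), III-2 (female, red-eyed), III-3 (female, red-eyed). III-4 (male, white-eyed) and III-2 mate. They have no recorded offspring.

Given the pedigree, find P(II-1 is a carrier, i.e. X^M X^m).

I-1 is red-eyed, so I-1 is X^M Y.
I-2 is red-eyed so carries M and passed m to II-2 (X^m Y), so I-2 is X^M X^m.
Their cross gives offspring ratios 1/2 X^M X^M : 1/2 X^M X^m. Conditioning on II-1 being red-eyed, P(X^M X^m) = 1/2 / 1 = 1/2 before taking II-1's own offspring into account.
II-3 is red-eyed, so II-3 is X^M Y.
II-1's offspring (III-1, III-2, III-3) would show their recorded status with the same probability whether II-1 is X^M X^m or X^M X^M, so they carry no information and P(X^M X^m) = 1/2.

1/2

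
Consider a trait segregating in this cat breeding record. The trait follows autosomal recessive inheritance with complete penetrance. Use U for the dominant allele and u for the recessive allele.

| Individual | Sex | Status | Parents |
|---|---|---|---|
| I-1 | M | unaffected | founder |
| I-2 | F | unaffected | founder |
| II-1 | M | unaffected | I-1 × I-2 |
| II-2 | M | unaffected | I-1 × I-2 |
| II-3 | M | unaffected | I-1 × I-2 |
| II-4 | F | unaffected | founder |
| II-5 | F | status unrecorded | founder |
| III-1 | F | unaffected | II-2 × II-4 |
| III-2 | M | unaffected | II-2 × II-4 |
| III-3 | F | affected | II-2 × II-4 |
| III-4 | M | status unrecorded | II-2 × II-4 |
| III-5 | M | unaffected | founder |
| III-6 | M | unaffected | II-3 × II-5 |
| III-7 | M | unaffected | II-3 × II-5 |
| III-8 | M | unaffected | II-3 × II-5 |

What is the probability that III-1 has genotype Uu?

II-2 is unaffected so carries U and passed u to III-3 (uu), so II-2 is Uu.
II-4 is unaffected so carries U and passed u to III-3 (uu), so II-4 is Uu.
Their cross gives offspring ratios 1/4 UU : 1/2 Uu : 1/4 uu. Conditioning on III-1 being unaffected, P(Uu) = 1/2 / 3/4 = 2/3.

2/3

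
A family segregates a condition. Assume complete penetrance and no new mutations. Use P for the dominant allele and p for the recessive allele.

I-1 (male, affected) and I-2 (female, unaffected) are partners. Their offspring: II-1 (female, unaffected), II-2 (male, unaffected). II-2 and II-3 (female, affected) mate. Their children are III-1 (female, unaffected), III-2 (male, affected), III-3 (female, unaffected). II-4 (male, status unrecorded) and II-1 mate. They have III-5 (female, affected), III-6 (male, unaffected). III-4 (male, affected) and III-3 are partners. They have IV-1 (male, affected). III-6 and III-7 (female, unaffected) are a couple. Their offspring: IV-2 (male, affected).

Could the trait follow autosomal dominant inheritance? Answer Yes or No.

No

Under autosomal dominant, IV-2 (affected, male) cannot arise from III-6 (unaffected) × III-7 (unaffected).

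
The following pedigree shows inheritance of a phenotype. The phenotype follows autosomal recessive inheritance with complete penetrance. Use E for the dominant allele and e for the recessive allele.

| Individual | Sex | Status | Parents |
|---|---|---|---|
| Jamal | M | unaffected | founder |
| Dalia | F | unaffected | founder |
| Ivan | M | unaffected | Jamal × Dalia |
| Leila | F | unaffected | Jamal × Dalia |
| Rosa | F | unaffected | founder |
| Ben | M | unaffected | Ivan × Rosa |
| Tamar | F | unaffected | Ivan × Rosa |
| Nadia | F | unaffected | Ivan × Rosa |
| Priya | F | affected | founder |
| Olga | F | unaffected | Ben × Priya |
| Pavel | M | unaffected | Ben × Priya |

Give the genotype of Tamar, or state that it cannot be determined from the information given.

cannot be determined

Tamar's phenotype allows EE or Ee, and no parent or child forces a single allele at both positions; consistent genotype assignments exist with Tamar as EE or Ee.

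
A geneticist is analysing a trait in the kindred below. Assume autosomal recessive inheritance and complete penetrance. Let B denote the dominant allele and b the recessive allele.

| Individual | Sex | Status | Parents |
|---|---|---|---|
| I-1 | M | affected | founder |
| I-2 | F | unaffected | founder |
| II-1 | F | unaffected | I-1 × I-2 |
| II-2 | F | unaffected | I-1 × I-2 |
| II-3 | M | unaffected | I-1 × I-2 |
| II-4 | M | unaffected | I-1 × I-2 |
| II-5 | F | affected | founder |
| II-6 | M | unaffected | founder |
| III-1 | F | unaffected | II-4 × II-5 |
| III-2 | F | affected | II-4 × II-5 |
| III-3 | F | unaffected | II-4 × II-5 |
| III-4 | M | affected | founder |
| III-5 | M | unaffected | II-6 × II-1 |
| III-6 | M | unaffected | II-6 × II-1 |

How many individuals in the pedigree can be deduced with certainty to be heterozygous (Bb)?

6

Obligate heterozygotes: II-1 is unaffected so carries B and received b from I-1 (bb), so II-1 is Bb; II-2 is unaffected so carries B and received b from I-1 (bb), so II-2 is Bb; II-3 is unaffected so carries B and received b from I-1 (bb), so II-3 is Bb; II-4 is unaffected so carries B and received b from I-1 (bb), so II-4 is Bb; III-1 is unaffected so carries B and received b from II-5 (bb), so III-1 is Bb; III-3 is unaffected so carries B and received b from II-5 (bb), so III-3 is Bb.
Every other individual is either homozygous by phenotype or has at least one consistent homozygous assignment, so the count is 6.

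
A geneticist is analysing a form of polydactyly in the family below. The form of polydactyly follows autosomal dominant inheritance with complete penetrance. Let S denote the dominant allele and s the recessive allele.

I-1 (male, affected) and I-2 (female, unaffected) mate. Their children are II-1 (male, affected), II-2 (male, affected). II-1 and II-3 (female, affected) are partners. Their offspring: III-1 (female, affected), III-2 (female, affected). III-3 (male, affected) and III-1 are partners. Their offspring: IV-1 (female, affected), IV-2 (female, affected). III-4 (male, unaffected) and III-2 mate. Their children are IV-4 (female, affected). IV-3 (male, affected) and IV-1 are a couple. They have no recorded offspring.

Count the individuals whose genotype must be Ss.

3

Obligate heterozygotes: II-1 is affected so carries S and received s from I-2 (ss), so II-1 is Ss; II-2 is affected so carries S and received s from I-2 (ss), so II-2 is Ss; IV-4 is affected so carries S and received s from III-4 (ss), so IV-4 is Ss.
Every other individual is either homozygous by phenotype or has at least one consistent homozygous assignment, so the count is 3.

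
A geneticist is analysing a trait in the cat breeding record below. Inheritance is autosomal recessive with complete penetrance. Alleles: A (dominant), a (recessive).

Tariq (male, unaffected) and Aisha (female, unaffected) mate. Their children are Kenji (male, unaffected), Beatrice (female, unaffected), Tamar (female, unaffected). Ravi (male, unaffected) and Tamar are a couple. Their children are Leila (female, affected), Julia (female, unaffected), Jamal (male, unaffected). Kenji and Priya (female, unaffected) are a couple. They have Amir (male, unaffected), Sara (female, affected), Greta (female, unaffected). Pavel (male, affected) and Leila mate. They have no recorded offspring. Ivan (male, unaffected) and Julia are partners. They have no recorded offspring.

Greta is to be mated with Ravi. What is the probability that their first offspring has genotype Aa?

Kenji is unaffected so carries A and passed a to Sara (aa), so Kenji is Aa.
Priya is unaffected so carries A and passed a to Sara (aa), so Priya is Aa.
Greta is an unaffected offspring of Kenji (Aa) × Priya (Aa), whose cross gives 1/4 AA : 1/2 Aa : 1/4 aa; conditioning on being unaffected, Greta is AA with probability 1/3, Aa with probability 2/3.
Ravi is unaffected so carries A and passed a to Leila (aa), so Ravi is Aa.
Summing over parental genotype combinations, P(offspring has genotype Aa) = 1/3·1/2 + 2/3·1/2 = 1/2.

1/2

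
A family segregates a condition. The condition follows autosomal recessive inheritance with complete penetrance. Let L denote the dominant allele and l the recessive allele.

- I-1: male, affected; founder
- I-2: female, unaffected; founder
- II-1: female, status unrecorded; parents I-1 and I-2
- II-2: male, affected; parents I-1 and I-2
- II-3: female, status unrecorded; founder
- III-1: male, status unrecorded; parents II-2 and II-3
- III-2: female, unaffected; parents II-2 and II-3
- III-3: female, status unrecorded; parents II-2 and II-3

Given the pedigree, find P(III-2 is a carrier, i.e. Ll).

III-2 is unaffected so carries L and received l from II-2 (ll), so III-2 is Ll, giving P(Ll) = 1.

1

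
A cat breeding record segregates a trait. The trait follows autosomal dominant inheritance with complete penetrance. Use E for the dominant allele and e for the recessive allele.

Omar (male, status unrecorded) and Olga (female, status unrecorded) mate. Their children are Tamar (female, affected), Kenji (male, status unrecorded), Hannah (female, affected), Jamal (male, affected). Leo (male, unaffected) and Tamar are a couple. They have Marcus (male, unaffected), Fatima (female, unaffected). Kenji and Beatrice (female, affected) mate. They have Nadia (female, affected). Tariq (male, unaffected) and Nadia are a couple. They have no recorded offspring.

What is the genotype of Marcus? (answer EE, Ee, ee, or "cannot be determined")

ee

Marcus is unaffected, so Marcus is ee.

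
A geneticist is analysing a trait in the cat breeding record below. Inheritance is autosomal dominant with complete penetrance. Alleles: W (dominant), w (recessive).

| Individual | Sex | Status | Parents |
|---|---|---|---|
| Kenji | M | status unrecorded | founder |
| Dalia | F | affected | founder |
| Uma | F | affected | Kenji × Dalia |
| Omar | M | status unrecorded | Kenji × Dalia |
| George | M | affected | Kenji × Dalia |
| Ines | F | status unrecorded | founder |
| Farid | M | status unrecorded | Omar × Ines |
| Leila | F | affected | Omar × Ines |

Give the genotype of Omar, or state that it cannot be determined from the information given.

cannot be determined

Omar's phenotype is unrecorded, and no parent or child forces a single allele at both positions; consistent genotype assignments exist with Omar as WW or Ww or ww.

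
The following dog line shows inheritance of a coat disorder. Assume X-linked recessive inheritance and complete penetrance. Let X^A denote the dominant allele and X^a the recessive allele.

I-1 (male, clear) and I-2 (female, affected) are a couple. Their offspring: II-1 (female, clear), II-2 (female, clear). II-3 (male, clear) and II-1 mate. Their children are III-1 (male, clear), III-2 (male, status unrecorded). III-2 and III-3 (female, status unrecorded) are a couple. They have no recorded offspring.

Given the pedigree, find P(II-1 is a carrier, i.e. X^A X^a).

II-1 is clear so carries A and received a from I-2 (X^a X^a), so II-1 is X^A X^a, giving P(X^A X^a) = 1.

1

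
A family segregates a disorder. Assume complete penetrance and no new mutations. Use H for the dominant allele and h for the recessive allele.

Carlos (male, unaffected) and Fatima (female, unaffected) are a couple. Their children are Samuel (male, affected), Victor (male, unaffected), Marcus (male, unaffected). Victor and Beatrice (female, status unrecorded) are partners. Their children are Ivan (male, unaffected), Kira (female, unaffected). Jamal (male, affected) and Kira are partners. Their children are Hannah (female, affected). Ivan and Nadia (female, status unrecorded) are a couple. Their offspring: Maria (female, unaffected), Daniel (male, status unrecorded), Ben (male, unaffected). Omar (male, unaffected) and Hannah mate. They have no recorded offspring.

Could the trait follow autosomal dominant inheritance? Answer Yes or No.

No

Under autosomal dominant, Samuel (affected, male) cannot arise from Carlos (unaffected) × Fatima (unaffected).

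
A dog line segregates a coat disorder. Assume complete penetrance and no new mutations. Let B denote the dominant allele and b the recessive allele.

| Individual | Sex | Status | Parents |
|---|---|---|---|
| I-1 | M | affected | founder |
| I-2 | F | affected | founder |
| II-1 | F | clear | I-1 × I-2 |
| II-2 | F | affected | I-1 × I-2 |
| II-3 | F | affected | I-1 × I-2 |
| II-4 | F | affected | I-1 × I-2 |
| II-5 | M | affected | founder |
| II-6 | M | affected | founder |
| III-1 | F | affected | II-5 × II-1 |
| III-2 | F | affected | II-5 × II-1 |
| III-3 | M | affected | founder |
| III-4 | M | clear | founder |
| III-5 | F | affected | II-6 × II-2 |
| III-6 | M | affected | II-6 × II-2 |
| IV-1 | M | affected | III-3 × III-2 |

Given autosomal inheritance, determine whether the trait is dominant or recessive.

dominant

I-1 and I-2 are both affected yet have a clear child II-1. Under a recessive model two affected parents are homozygous and every child would be affected, so the trait cannot be recessive.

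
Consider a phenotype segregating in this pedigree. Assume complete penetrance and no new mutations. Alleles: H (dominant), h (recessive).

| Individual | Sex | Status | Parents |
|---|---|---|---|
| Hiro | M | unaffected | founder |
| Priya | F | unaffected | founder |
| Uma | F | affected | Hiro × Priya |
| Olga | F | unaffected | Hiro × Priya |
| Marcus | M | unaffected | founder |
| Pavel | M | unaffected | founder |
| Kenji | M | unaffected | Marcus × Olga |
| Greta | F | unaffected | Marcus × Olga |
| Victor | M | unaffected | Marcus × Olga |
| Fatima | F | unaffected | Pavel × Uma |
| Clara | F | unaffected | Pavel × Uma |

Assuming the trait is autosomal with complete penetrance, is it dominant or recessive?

recessive

Hiro and Priya are both unaffected yet have an affected child Uma. Under dominance, an affected child requires at least one affected parent, so the trait cannot be dominant.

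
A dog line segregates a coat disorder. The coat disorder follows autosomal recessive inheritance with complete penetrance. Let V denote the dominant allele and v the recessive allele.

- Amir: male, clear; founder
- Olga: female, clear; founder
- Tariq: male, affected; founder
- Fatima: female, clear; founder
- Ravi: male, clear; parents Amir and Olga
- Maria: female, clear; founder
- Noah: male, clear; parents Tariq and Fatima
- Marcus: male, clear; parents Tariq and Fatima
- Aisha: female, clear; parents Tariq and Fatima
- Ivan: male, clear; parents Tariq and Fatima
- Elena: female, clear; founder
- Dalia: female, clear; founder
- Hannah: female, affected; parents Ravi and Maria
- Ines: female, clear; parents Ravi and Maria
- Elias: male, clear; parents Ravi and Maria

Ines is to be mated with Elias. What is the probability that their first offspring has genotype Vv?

Ravi is clear so carries V and passed v to Hannah (vv), so Ravi is Vv.
Maria is clear so carries V and passed v to Hannah (vv), so Maria is Vv.
Ines is a clear offspring of Ravi (Vv) × Maria (Vv), whose cross gives 1/4 VV : 1/2 Vv : 1/4 vv; conditioning on being clear, Ines is VV with probability 1/3, Vv with probability 2/3.
Elias is a clear offspring of Ravi (Vv) × Maria (Vv), whose cross gives 1/4 VV : 1/2 Vv : 1/4 vv; conditioning on being clear, Elias is VV with probability 1/3, Vv with probability 2/3.
Summing over parental genotype combinations, P(offspring has genotype Vv) = 2/9·1/2 + 2/9·1/2 + 4/9·1/2 = 4/9.

4/9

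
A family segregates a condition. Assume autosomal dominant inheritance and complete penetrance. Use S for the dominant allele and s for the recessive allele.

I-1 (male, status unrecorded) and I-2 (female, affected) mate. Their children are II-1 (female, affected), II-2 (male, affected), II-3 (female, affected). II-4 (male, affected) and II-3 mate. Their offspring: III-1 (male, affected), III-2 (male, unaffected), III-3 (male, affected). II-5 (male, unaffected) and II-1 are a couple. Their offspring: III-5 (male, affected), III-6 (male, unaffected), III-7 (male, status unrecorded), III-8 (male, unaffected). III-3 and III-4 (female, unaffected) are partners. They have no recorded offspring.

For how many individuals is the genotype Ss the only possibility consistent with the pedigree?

Obligate heterozygotes: II-1 is affected so carries S and passed s to III-6 (ss), so II-1 is Ss; II-3 is affected so carries S and passed s to III-2 (ss), so II-3 is Ss; II-4 is affected so carries S and passed s to III-2 (ss), so II-4 is Ss; III-5 is affected so carries S and received s from II-5 (ss), so III-5 is Ss.
Every other individual is either homozygous by phenotype or has at least one consistent homozygous assignment, so the count is 4.

4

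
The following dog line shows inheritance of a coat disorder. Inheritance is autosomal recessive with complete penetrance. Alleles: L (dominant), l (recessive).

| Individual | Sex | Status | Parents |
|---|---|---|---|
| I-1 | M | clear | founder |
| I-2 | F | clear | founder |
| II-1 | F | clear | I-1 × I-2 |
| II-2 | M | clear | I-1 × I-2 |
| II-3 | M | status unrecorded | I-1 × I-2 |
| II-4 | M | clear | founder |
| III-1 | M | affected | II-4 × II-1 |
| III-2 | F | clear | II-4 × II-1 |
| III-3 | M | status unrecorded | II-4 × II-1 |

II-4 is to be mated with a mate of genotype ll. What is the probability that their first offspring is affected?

1/2

II-4 is clear so carries L and passed l to III-1 (ll), so II-4 is Ll.
The cross gives 1/2 Ll : 1/2 ll, so P(offspring is affected) = 1/2.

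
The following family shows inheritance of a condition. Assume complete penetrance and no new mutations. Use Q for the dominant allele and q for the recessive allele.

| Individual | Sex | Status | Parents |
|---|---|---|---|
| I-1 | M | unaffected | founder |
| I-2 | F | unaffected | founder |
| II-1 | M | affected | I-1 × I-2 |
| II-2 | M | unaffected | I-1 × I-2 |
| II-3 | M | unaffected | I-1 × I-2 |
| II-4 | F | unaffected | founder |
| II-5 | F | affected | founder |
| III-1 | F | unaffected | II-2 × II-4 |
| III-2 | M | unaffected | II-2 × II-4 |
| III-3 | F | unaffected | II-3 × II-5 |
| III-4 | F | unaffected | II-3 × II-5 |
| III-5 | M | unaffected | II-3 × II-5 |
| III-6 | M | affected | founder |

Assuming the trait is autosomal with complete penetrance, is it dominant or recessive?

I-1 and I-2 are both unaffected yet have an affected child II-1. Under dominance, an affected child requires at least one affected parent, so the trait cannot be dominant.

recessive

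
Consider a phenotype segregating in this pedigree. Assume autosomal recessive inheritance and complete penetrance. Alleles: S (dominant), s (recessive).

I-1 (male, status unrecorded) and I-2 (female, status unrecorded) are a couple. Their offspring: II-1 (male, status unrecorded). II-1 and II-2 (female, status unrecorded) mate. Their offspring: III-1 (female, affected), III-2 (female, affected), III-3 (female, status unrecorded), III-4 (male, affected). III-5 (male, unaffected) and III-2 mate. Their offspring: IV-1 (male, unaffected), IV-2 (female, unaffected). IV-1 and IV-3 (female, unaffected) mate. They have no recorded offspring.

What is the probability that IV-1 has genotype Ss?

1

IV-1 is unaffected so carries S and received s from III-2 (ss), so IV-1 is Ss, giving P(Ss) = 1.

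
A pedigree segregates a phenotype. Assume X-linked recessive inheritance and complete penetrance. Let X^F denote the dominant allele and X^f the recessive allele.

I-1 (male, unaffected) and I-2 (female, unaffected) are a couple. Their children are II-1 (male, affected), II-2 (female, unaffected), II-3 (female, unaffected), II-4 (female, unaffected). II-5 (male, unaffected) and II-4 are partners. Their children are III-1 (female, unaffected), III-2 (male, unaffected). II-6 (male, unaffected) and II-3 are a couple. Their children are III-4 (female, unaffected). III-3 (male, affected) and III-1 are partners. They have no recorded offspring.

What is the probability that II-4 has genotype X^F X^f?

1/3

I-1 is unaffected, so I-1 is X^F Y.
I-2 is unaffected so carries F and passed f to II-1 (X^f Y), so I-2 is X^F X^f.
Their cross gives offspring ratios 1/2 X^F X^F : 1/2 X^F X^f. Conditioning on II-4 being unaffected, P(X^F X^f) = 1/2 / 1 = 1/2 before taking II-4's own offspring into account.
II-5 is unaffected, so II-5 is X^F Y.
Now use II-4's offspring. Probability of each recorded status — unaffected son III-2: 1/2 if II-4 is X^F X^f, 1 if X^F X^F. (III-1: equally likely either way, so uninformative.)
Bayes: P(X^F X^f) = 1/2·1/2 / (1/2·1/2 + 1/2·1) = 1/3.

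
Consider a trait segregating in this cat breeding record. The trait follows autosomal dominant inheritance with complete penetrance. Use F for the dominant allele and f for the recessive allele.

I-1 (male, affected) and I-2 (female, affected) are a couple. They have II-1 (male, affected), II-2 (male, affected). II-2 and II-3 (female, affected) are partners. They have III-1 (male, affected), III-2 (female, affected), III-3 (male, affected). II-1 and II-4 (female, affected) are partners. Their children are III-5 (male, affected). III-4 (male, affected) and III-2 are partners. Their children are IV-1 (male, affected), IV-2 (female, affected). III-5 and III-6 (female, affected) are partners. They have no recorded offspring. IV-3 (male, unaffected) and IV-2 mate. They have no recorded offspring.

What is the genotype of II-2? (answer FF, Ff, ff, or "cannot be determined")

II-2's phenotype allows FF or Ff, and no parent or child forces a single allele at both positions; consistent genotype assignments exist with II-2 as FF or Ff.

cannot be determined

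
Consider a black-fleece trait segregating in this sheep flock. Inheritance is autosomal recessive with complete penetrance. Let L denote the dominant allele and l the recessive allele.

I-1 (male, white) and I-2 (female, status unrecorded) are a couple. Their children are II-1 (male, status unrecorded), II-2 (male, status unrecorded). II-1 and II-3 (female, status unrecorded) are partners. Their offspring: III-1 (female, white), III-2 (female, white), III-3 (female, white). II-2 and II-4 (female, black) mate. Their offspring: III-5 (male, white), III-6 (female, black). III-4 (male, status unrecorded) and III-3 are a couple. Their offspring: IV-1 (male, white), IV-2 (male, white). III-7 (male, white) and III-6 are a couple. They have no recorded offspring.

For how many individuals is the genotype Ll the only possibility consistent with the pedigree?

Obligate heterozygotes: II-2 passed L to III-5 (Ll, whose l came from II-4) and passed l to III-6 (ll), so II-2 is Ll; III-5 is white so carries L and received l from II-4 (ll), so III-5 is Ll.
Every other individual is either homozygous by phenotype or has at least one consistent homozygous assignment, so the count is 2.

2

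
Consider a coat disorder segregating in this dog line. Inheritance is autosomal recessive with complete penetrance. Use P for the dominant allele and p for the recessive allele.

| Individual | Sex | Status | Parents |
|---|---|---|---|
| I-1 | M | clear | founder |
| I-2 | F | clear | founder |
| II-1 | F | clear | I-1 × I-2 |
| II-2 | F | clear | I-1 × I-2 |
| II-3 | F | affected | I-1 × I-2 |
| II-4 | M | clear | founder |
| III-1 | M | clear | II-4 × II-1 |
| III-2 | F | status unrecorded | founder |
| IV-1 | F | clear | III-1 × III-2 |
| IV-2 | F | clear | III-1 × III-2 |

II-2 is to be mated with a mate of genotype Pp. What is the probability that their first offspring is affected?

1/6

I-1 is clear so carries P and passed p to II-3 (pp), so I-1 is Pp.
I-2 is clear so carries P and passed p to II-3 (pp), so I-2 is Pp.
II-2 is a clear offspring of I-1 (Pp) × I-2 (Pp), whose cross gives 1/4 PP : 1/2 Pp : 1/4 pp; conditioning on being clear, II-2 is PP with probability 1/3, Pp with probability 2/3.
Summing over parental genotype combinations, P(offspring is affected) = 2/3·1/4 = 1/6.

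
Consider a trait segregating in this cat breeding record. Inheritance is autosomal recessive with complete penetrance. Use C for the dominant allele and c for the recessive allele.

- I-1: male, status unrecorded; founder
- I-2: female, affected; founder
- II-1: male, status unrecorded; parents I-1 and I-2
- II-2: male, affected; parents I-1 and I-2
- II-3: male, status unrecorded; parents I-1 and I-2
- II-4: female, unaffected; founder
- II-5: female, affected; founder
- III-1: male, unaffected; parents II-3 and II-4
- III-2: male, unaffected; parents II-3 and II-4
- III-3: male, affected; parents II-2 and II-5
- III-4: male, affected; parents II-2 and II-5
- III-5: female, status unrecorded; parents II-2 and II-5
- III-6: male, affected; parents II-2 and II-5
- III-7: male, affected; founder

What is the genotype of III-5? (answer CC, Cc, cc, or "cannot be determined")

From phenotype alone, III-5 is CC or Cc or cc.
III-5 received c from II-2 (cc) and received c from II-5 (cc), so III-5 is cc.

cc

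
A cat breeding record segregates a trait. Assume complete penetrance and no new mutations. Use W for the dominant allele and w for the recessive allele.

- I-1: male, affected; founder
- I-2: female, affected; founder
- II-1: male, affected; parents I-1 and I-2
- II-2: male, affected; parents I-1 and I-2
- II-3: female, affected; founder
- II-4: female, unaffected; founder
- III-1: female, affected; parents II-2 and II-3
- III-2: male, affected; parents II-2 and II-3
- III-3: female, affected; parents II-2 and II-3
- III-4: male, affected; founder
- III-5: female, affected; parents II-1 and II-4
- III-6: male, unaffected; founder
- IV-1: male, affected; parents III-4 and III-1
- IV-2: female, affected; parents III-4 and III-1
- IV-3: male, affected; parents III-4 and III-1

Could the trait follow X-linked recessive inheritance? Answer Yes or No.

Yes

A consistent assignment under X-linked recessive exists: I-1 X^w Y, I-2 X^w X^w, II-1 X^w Y, II-2 X^w Y, II-3 X^w X^w, II-4 X^W X^w, III-1 X^w X^w, III-2 X^w Y, III-3 X^w X^w, III-4 X^w Y, III-5 X^w X^w, III-6 X^W Y, IV-1 X^w Y, IV-2 X^w X^w, IV-3 X^w Y.
In this assignment every recorded phenotype matches its genotype and every non-founder's genotype is obtainable from its parents' genotypes, so the pedigree is consistent.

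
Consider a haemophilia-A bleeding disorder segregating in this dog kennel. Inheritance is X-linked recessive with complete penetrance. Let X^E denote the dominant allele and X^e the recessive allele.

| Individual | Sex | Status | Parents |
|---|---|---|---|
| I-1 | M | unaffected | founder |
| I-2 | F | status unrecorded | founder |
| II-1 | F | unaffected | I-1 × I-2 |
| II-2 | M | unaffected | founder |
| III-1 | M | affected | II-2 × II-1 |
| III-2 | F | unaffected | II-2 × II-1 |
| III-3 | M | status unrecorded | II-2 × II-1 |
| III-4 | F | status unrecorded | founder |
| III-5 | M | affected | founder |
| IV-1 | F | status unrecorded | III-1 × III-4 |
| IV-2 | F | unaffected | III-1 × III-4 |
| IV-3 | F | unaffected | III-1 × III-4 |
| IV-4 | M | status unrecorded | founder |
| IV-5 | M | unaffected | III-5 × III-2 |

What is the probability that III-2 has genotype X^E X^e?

II-2 is unaffected, so II-2 is X^E Y.
II-1 is unaffected so carries E and passed e to III-1 (X^e Y), so II-1 is X^E X^e.
Their cross gives offspring ratios 1/2 X^E X^E : 1/2 X^E X^e. Conditioning on III-2 being unaffected, P(X^E X^e) = 1/2 / 1 = 1/2 before taking III-2's own offspring into account.
III-5 is affected, so III-5 is X^e Y.
Now use III-2's offspring. Probability of each recorded status — unaffected son IV-5: 1/2 if III-2 is X^E X^e, 1 if X^E X^E.
Bayes: P(X^E X^e) = 1/2·1/2 / (1/2·1/2 + 1/2·1) = 1/3.

1/3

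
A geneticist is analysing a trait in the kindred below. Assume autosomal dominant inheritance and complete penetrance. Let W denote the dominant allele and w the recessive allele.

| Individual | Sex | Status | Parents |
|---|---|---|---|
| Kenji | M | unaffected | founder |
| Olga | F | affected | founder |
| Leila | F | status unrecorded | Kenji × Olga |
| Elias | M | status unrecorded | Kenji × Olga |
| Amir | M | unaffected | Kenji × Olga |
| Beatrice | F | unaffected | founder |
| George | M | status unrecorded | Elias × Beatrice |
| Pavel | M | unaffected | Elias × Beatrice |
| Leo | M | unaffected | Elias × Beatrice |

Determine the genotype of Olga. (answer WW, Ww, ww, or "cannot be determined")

From phenotype alone, Olga is WW or Ww.
Olga is affected so carries W and passed w to Amir (ww), so Olga is Ww.

Ww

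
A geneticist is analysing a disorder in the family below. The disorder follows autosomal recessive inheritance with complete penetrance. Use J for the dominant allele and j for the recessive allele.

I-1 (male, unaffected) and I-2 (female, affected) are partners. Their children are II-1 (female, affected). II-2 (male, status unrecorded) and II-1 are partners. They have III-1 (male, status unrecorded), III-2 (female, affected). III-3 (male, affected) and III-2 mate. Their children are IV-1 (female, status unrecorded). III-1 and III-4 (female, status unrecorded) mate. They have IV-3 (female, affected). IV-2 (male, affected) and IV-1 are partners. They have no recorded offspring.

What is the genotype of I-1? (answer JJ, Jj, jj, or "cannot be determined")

Jj

From phenotype alone, I-1 is JJ or Jj.
I-1 is unaffected so carries J and passed j to II-1 (jj), so I-1 is Jj.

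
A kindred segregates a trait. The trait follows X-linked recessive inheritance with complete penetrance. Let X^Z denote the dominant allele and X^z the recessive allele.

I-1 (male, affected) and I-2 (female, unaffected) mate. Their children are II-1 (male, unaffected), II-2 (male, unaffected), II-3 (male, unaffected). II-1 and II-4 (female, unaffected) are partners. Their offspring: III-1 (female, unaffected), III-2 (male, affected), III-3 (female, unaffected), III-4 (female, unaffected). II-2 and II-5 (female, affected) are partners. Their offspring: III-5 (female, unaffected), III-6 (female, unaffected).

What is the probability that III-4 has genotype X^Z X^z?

1/2

II-1 is unaffected, so II-1 is X^Z Y.
II-4 is unaffected so carries Z and passed z to III-2 (X^z Y), so II-4 is X^Z X^z.
Their cross gives offspring ratios 1/2 X^Z X^Z : 1/2 X^Z X^z. Conditioning on III-4 being unaffected, P(X^Z X^z) = 1/2 / 1 = 1/2.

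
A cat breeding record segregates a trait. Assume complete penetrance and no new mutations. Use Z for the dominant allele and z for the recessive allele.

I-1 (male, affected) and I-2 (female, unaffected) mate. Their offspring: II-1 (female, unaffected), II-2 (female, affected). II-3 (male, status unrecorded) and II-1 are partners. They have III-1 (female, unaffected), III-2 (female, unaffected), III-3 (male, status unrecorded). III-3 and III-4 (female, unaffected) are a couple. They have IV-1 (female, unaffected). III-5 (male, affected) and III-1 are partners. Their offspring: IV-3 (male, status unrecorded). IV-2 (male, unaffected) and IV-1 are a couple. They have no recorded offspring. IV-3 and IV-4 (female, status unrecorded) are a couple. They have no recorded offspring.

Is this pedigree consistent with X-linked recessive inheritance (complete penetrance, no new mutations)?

Yes

A consistent assignment under X-linked recessive exists: I-1 X^z Y, I-2 X^Z X^z, II-1 X^Z X^z, II-2 X^z X^z, II-3 X^Z Y, III-1 X^Z X^Z, III-2 X^Z X^Z, III-3 X^Z Y, III-4 X^Z X^Z, III-5 X^z Y, IV-1 X^Z X^Z, IV-2 X^Z Y, IV-3 X^Z Y, IV-4 X^Z X^Z.
In this assignment every recorded phenotype matches its genotype and every non-founder's genotype is obtainable from its parents' genotypes, so the pedigree is consistent.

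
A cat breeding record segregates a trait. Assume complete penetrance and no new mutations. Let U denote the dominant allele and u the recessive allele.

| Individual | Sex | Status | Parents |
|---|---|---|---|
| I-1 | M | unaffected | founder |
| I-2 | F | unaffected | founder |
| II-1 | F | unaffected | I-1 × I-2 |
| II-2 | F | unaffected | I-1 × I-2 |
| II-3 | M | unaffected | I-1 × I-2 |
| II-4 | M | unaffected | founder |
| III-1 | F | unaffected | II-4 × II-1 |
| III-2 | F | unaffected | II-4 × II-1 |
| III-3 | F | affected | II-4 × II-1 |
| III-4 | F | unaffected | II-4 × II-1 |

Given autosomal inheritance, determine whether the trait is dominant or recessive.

recessive

II-4 and II-1 are both unaffected yet have an affected child III-3. Under dominance, an affected child requires at least one affected parent, so the trait cannot be dominant.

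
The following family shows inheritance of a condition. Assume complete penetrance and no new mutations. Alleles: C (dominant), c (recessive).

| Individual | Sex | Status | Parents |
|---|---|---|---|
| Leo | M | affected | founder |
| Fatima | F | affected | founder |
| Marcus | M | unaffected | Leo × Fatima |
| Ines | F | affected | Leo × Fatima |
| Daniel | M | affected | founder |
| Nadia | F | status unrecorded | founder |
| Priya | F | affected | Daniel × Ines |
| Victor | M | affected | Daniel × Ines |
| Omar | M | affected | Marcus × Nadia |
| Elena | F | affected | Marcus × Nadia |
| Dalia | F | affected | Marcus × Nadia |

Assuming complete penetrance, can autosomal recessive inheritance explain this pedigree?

Under autosomal recessive, Marcus (unaffected, male) cannot arise from Leo (affected) × Fatima (affected).

No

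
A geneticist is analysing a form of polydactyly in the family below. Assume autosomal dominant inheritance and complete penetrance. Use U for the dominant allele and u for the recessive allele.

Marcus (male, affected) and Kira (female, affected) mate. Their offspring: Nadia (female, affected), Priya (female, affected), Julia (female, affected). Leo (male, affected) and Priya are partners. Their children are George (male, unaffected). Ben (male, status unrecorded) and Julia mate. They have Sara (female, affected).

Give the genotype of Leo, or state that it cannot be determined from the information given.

Uu

From phenotype alone, Leo is UU or Uu.
Leo is affected so carries U and passed u to George (uu), so Leo is Uu.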